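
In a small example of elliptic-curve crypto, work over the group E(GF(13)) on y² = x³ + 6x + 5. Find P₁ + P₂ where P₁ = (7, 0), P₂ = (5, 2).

(7, 0) + (5, 2). λ = (2 - 0)/(5 - 7) ≡ 2/11 mod 13. 11⁻¹ ≡ 6 (mod 13), so λ ≡ 12.
  x = λ² - 7 - 5 = 144 - 12 ≡ 2; y = λ·(7 - 2) - 0 ≡ 8. → (2, 8)

(2, 8)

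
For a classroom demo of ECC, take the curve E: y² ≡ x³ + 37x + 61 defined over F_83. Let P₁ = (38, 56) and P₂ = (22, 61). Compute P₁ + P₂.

(74, 59)

(38, 56) + (22, 61). λ = (61 - 56)/(22 - 38) ≡ 5/67 mod 83. 67⁻¹ ≡ 57 (mod 83), so λ ≡ 36.
  x = λ² - 38 - 22 = 1296 - 60 ≡ 74; y = λ·(38 - 74) - 56 ≡ 59. → (74, 59)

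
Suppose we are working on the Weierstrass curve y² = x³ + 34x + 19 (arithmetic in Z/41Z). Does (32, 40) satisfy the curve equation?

y² = 40² ≡ 1; x³ + 34x + 19 = 33875 ≡ 9 (mod 41). 1 ≠ 9.

no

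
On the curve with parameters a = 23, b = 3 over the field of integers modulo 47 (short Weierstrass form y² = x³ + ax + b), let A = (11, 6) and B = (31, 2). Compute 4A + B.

(14, 22)

First 4A:
Repeated addition: build up to 4A.
2A: tangent at (11, 6): λ = (3·11² + 23)/(2·6) ≡ 10/12. 12⁻¹ ≡ 4 (mod 47) since 12·4 = 48 ≡ 1, so λ ≡ 10·4 ≡ 40.
  x = λ² - 11 - 11 = 1600 - 22 ≡ 27; y = λ·(11 - 27) - 6 ≡ 12. → (27, 12)
3A: (27, 12) + (11, 6). λ = (6 - 12)/(11 - 27) ≡ 41/31 mod 47. 31⁻¹ ≡ 44 (mod 47), so λ ≡ 18.
  x = λ² - 27 - 11 = 324 - 38 ≡ 4; y = λ·(27 - 4) - 12 ≡ 26. → (4, 26)
4A: (4, 26) + (11, 6). λ = (6 - 26)/(11 - 4) ≡ 27/7 mod 47. 7⁻¹ ≡ 27 (mod 47), so λ ≡ 24.
  x = λ² - 4 - 11 = 576 - 15 ≡ 44; y = λ·(4 - 44) - 26 ≡ 1. → (44, 1)
4A = (44, 1).
Finally 4A + B:
(44, 1) + (31, 2). λ = (2 - 1)/(31 - 44) ≡ 1/34 mod 47. 34⁻¹ ≡ 18 (mod 47), so λ ≡ 18.
  x = λ² - 44 - 31 = 324 - 75 ≡ 14; y = λ·(44 - 14) - 1 ≡ 22. → (14, 22)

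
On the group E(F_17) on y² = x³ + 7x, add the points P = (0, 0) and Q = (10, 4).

(0, 0) + (10, 4). λ = (4 - 0)/(10 - 0) ≡ 4/10 mod 17. 10⁻¹ ≡ 12 (mod 17), so λ ≡ 14.
  x = λ² - 0 - 10 = 196 - 10 ≡ 16; y = λ·(0 - 16) - 0 ≡ 14. → (16, 14)

(16, 14)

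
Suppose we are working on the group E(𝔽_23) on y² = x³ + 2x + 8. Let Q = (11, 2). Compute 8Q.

(13, 0)

Double-and-add on 8 = (1000)₂. Start with Q = (11, 2) for the leading 1-bit.
double: tangent at (11, 2): λ = (3·11² + 2)/(2·2) ≡ 20/4. 4⁻¹ ≡ 6 (mod 23) since 4·6 = 24 ≡ 1, so λ ≡ 20·6 ≡ 5.
  x = λ² - 11 - 11 = 25 - 22 ≡ 3; y = λ·(11 - 3) - 2 ≡ 15. → (3, 15)
double: tangent at (3, 15): λ = (3·3² + 2)/(2·15) ≡ 6/7. 7⁻¹ ≡ 10 (mod 23) since 7·10 = 70 ≡ 1, so λ ≡ 6·10 ≡ 14.
  x = λ² - 3 - 3 = 196 - 6 ≡ 6; y = λ·(3 - 6) - 15 ≡ 12. → (6, 12)
double: tangent at (6, 12): λ = (3·6² + 2)/(2·12) ≡ 18/1. 1⁻¹ ≡ 1 (mod 23), so λ ≡ 18·1 ≡ 18.
  x = λ² - 6 - 6 = 324 - 12 ≡ 13; y = λ·(6 - 13) - 12 ≡ 0. → (13, 0)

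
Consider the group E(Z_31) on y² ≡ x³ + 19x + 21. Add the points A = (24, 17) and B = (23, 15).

(19, 24)

(24, 17) + (23, 15). λ = (15 - 17)/(23 - 24) ≡ 29/30 mod 31. 30⁻¹ ≡ 30 (mod 31), so λ ≡ 2.
  x = λ² - 24 - 23 = 4 - 47 ≡ 19; y = λ·(24 - 19) - 17 ≡ 24. → (19, 24)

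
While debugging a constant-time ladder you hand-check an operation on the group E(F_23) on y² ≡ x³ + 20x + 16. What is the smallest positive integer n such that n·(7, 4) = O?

2P: tangent at (7, 4): λ = (3·7² + 20)/(2·4) ≡ 6/8. 8⁻¹ ≡ 3 (mod 23) since 8·3 = 24 ≡ 1, so λ ≡ 6·3 ≡ 18.
  x = λ² - 7 - 7 = 324 - 14 ≡ 11; y = λ·(7 - 11) - 4 ≡ 16. → (11, 16)
3P: (11, 16) + (7, 4). λ = (4 - 16)/(7 - 11) ≡ 11/19 mod 23. 19⁻¹ ≡ 17 (mod 23), so λ ≡ 3.
  x = λ² - 11 - 7 = 9 - 18 ≡ 14; y = λ·(11 - 14) - 16 ≡ 21. → (14, 21)
4P: (14, 21) + (7, 4). λ = (4 - 21)/(7 - 14) ≡ 6/16 mod 23. 16⁻¹ ≡ 13 (mod 23) since 16·13 = 208 ≡ 1, so λ ≡ 9.
  x = λ² - 14 - 7 = 81 - 21 ≡ 14; y = λ·(14 - 14) - 21 ≡ 2. → (14, 2)
5P: (14, 2) + (7, 4). λ = (4 - 2)/(7 - 14) ≡ 2/16 mod 23. 16⁻¹ ≡ 13 (mod 23) since 16·13 = 208 ≡ 1, so λ ≡ 3.
  x = λ² - 14 - 7 = 9 - 21 ≡ 11; y = λ·(14 - 11) - 2 ≡ 7. → (11, 7)
6P: (11, 7) + (7, 4). λ = (4 - 7)/(7 - 11) ≡ 20/19 mod 23. 19⁻¹ ≡ 17 (mod 23), so λ ≡ 18.
  x = λ² - 11 - 7 = 324 - 18 ≡ 7; y = λ·(11 - 7) - 7 ≡ 19. → (7, 19)
7P: (7, 19) + (7, 4): same x and y₁ ≡ -y₂, so the sum is O.
7P = O, so the order is 7.

7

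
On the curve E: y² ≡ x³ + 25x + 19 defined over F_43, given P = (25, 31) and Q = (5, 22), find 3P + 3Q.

First 3P:
Repeated addition: build up to 3P.
2P: tangent at (25, 31): λ = (3·25² + 25)/(2·31) ≡ 8/19. 19⁻¹ ≡ 34 (mod 43), so λ ≡ 8·34 ≡ 14.
  x = λ² - 25 - 25 = 196 - 50 ≡ 17; y = λ·(25 - 17) - 31 ≡ 38. → (17, 38)
3P: (17, 38) + (25, 31). λ = (31 - 38)/(25 - 17) ≡ 36/8 mod 43. 8⁻¹ ≡ 27 (mod 43), so λ ≡ 26.
  x = λ² - 17 - 25 = 676 - 42 ≡ 32; y = λ·(17 - 32) - 38 ≡ 2. → (32, 2)
3P = (32, 2).
Next 3Q:
Repeated addition: build up to 3Q.
2Q: tangent at (5, 22): λ = (3·5² + 25)/(2·22) ≡ 14/1. 1⁻¹ ≡ 1 (mod 43), so λ ≡ 14·1 ≡ 14.
  x = λ² - 5 - 5 = 196 - 10 ≡ 14; y = λ·(5 - 14) - 22 ≡ 24. → (14, 24)
3Q: (14, 24) + (5, 22). λ = (22 - 24)/(5 - 14) ≡ 41/34 mod 43. 34⁻¹ ≡ 19 (mod 43), so λ ≡ 5.
  x = λ² - 14 - 5 = 25 - 19 ≡ 6; y = λ·(14 - 6) - 24 ≡ 16. → (6, 16)
3Q = (6, 16).
Finally 3P + 3Q:
(32, 2) + (6, 16). λ = (16 - 2)/(6 - 32) ≡ 14/17 mod 43. 17⁻¹ ≡ 38 (mod 43) since 17·38 = 646 ≡ 1, so λ ≡ 16.
  x = λ² - 32 - 6 = 256 - 38 ≡ 3; y = λ·(32 - 3) - 2 ≡ 32. → (3, 32)

(3, 32)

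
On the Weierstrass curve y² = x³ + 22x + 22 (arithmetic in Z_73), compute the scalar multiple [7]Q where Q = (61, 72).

Double-and-add on 7 = (111)₂. Start with Q = (61, 72) for the leading 1-bit.
double: tangent at (61, 72): λ = (3·61² + 22)/(2·72) ≡ 16/71. 71⁻¹ ≡ 36 (mod 73), so λ ≡ 16·36 ≡ 65.
  x = λ² - 61 - 61 = 4225 - 122 ≡ 15; y = λ·(61 - 15) - 72 ≡ 71. → (15, 71)
add Q: (15, 71) + (61, 72). λ = (72 - 71)/(61 - 15) ≡ 1/46 mod 73. 46⁻¹ ≡ 27 (mod 73), so λ ≡ 27.
  x = λ² - 15 - 61 = 729 - 76 ≡ 69; y = λ·(15 - 69) - 71 ≡ 4. → (69, 4)
double: tangent at (69, 4): λ = (3·69² + 22)/(2·4) ≡ 70/8. 8⁻¹ ≡ 64 (mod 73) since 8·64 = 512 ≡ 1, so λ ≡ 70·64 ≡ 27.
  x = λ² - 69 - 69 = 729 - 138 ≡ 7; y = λ·(69 - 7) - 4 ≡ 64. → (7, 64)
add Q: (7, 64) + (61, 72). λ = (72 - 64)/(61 - 7) ≡ 8/54 mod 73. 54⁻¹ ≡ 23 (mod 73) since 54·23 = 1242 ≡ 1, so λ ≡ 38.
  x = λ² - 7 - 61 = 1444 - 68 ≡ 62; y = λ·(7 - 62) - 64 ≡ 36. → (62, 36)

(62, 36)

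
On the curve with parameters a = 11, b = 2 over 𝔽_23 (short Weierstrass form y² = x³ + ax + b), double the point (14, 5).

tangent at (14, 5): λ = (3·14² + 11)/(2·5) ≡ 1/10. 10⁻¹ ≡ 7 (mod 23), so λ ≡ 1·7 ≡ 7.
  x = λ² - 14 - 14 = 49 - 28 ≡ 21; y = λ·(14 - 21) - 5 ≡ 15. → (21, 15)

(21, 15)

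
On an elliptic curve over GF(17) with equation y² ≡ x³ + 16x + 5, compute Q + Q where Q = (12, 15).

(8, 13)

tangent at (12, 15): λ = (3·12² + 16)/(2·15) ≡ 6/13. 13⁻¹ ≡ 4 (mod 17), so λ ≡ 6·4 ≡ 7.
  x = λ² - 12 - 12 = 49 - 24 ≡ 8; y = λ·(12 - 8) - 15 ≡ 13. → (8, 13)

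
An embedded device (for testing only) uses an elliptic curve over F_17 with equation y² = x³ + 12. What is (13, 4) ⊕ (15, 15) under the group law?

(13, 4) + (15, 15). λ = (15 - 4)/(15 - 13) ≡ 11/2 mod 17. 2⁻¹ ≡ 9 (mod 17), so λ ≡ 14.
  x = λ² - 13 - 15 = 196 - 28 ≡ 15; y = λ·(13 - 15) - 4 ≡ 2. → (15, 2)

(15, 2)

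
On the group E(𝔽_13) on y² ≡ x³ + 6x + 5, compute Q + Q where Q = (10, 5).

(10, 8)

tangent at (10, 5): λ = (3·10² + 6)/(2·5) ≡ 7/10. 10⁻¹ ≡ 4 (mod 13), so λ ≡ 7·4 ≡ 2.
  x = λ² - 10 - 10 = 4 - 20 ≡ 10; y = λ·(10 - 10) - 5 ≡ 8. → (10, 8)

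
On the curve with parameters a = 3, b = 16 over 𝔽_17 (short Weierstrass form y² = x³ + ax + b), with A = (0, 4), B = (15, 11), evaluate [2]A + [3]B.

First 2A:
Repeated addition: build up to 2A.
2A: tangent at (0, 4): λ = (3·0² + 3)/(2·4) ≡ 3/8. 8⁻¹ ≡ 15 (mod 17), so λ ≡ 3·15 ≡ 11.
  x = λ² - 0 - 0 = 121 - 0 ≡ 2; y = λ·(0 - 2) - 4 ≡ 8. → (2, 8)
2A = (2, 8).
Next 3B:
Repeated addition: build up to 3B.
2B: tangent at (15, 11): λ = (3·15² + 3)/(2·11) ≡ 15/5. 5⁻¹ ≡ 7 (mod 17) since 5·7 = 35 ≡ 1, so λ ≡ 15·7 ≡ 3.
  x = λ² - 15 - 15 = 9 - 30 ≡ 13; y = λ·(15 - 13) - 11 ≡ 12. → (13, 12)
3B: (13, 12) + (15, 11). λ = (11 - 12)/(15 - 13) ≡ 16/2 mod 17. 2⁻¹ ≡ 9 (mod 17), so λ ≡ 8.
  x = λ² - 13 - 15 = 64 - 28 ≡ 2; y = λ·(13 - 2) - 12 ≡ 8. → (2, 8)
3B = (2, 8).
Finally 2A + 3B:
tangent at (2, 8): λ = (3·2² + 3)/(2·8) ≡ 15/16. 16⁻¹ ≡ 16 (mod 17), so λ ≡ 15·16 ≡ 2.
  x = λ² - 2 - 2 = 4 - 4 ≡ 0; y = λ·(2 - 0) - 8 ≡ 13. → (0, 13)

(0, 13)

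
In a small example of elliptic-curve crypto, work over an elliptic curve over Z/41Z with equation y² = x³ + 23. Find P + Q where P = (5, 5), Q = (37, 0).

(15, 35)

(5, 5) + (37, 0). λ = (0 - 5)/(37 - 5) ≡ 36/32 mod 41. 32⁻¹ ≡ 9 (mod 41), so λ ≡ 37.
  x = λ² - 5 - 37 = 1369 - 42 ≡ 15; y = λ·(5 - 15) - 5 ≡ 35. → (15, 35)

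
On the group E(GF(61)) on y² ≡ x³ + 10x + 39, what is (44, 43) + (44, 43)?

tangent at (44, 43): λ = (3·44² + 10)/(2·43) ≡ 23/25. 25⁻¹ ≡ 22 (mod 61), so λ ≡ 23·22 ≡ 18.
  x = λ² - 44 - 44 = 324 - 88 ≡ 53; y = λ·(44 - 53) - 43 ≡ 39. → (53, 39)

(53, 39)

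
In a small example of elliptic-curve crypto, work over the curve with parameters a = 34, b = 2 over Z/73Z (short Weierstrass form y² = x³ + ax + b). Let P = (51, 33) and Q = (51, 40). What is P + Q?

The two points share x = 51 and their y-coordinates satisfy 33 + 40 ≡ 0 (mod 73), so they are inverses. Their sum is ∞.

O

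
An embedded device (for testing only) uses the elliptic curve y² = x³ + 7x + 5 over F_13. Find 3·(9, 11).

Write G = (9, 11).
Repeated addition: build up to 3G.
2G: tangent at (9, 11): λ = (3·9² + 7)/(2·11) ≡ 3/9. 9⁻¹ ≡ 3 (mod 13), so λ ≡ 3·3 ≡ 9.
  x = λ² - 9 - 9 = 81 - 18 ≡ 11; y = λ·(9 - 11) - 11 ≡ 10. → (11, 10)
3G: (11, 10) + (9, 11). λ = (11 - 10)/(9 - 11) ≡ 1/11 mod 13. 11⁻¹ ≡ 6 (mod 13), so λ ≡ 6.
  x = λ² - 11 - 9 = 36 - 20 ≡ 3; y = λ·(11 - 3) - 10 ≡ 12. → (3, 12)

(3, 12)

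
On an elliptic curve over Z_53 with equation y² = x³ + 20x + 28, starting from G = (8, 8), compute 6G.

(38, 13)

Repeated addition: build up to 6G.
2G: tangent at (8, 8): λ = (3·8² + 20)/(2·8) ≡ 0/16. 16⁻¹ ≡ 10 (mod 53), so λ ≡ 0·10 ≡ 0.
  x = λ² - 8 - 8 = 0 - 16 ≡ 37; y = λ·(8 - 37) - 8 ≡ 45. → (37, 45)
3G: (37, 45) + (8, 8). λ = (8 - 45)/(8 - 37) ≡ 16/24 mod 53. 24⁻¹ ≡ 42 (mod 53) since 24·42 = 1008 ≡ 1, so λ ≡ 36.
  x = λ² - 37 - 8 = 1296 - 45 ≡ 32; y = λ·(37 - 32) - 45 ≡ 29. → (32, 29)
4G: (32, 29) + (8, 8). λ = (8 - 29)/(8 - 32) ≡ 32/29 mod 53. 29⁻¹ ≡ 11 (mod 53) since 29·11 = 319 ≡ 1, so λ ≡ 34.
  x = λ² - 32 - 8 = 1156 - 40 ≡ 3; y = λ·(32 - 3) - 29 ≡ 3. → (3, 3)
5G: (3, 3) + (8, 8). λ = (8 - 3)/(8 - 3) ≡ 5/5 mod 53. 5⁻¹ ≡ 32 (mod 53) since 5·32 = 160 ≡ 1, so λ ≡ 1.
  x = λ² - 3 - 8 = 1 - 11 ≡ 43; y = λ·(3 - 43) - 3 ≡ 10. → (43, 10)
6G: (43, 10) + (8, 8). λ = (8 - 10)/(8 - 43) ≡ 51/18 mod 53. 18⁻¹ ≡ 3 (mod 53), so λ ≡ 47.
  x = λ² - 43 - 8 = 2209 - 51 ≡ 38; y = λ·(43 - 38) - 10 ≡ 13. → (38, 13)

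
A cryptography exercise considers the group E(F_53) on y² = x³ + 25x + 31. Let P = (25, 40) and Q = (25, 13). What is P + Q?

The two points share x = 25 and their y-coordinates satisfy 40 + 13 ≡ 0 (mod 53), so they are inverses. Their sum is O.

O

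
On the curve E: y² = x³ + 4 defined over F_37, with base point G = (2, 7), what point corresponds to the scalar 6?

Double-and-add on 6 = (110)₂. Start with G = (2, 7) for the leading 1-bit.
double: tangent at (2, 7): λ = (3·2² + 0)/(2·7) ≡ 12/14. 14⁻¹ ≡ 8 (mod 37), so λ ≡ 12·8 ≡ 22.
  x = λ² - 2 - 2 = 484 - 4 ≡ 36; y = λ·(2 - 36) - 7 ≡ 22. → (36, 22)
add G: (36, 22) + (2, 7). λ = (7 - 22)/(2 - 36) ≡ 22/3 mod 37. 3⁻¹ ≡ 25 (mod 37), so λ ≡ 32.
  x = λ² - 36 - 2 = 1024 - 38 ≡ 24; y = λ·(36 - 24) - 22 ≡ 29. → (24, 29)
double: tangent at (24, 29): λ = (3·24² + 0)/(2·29) ≡ 26/21. 21⁻¹ ≡ 30 (mod 37), so λ ≡ 26·30 ≡ 3.
  x = λ² - 24 - 24 = 9 - 48 ≡ 35; y = λ·(24 - 35) - 29 ≡ 12. → (35, 12)

(35, 12)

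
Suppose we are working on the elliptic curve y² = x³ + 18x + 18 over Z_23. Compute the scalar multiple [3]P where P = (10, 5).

Repeated addition: build up to 3P.
2P: tangent at (10, 5): λ = (3·10² + 18)/(2·5) ≡ 19/10. 10⁻¹ ≡ 7 (mod 23) since 10·7 = 70 ≡ 1, so λ ≡ 19·7 ≡ 18.
  x = λ² - 10 - 10 = 324 - 20 ≡ 5; y = λ·(10 - 5) - 5 ≡ 16. → (5, 16)
3P: (5, 16) + (10, 5). λ = (5 - 16)/(10 - 5) ≡ 12/5 mod 23. 5⁻¹ ≡ 14 (mod 23) since 5·14 = 70 ≡ 1, so λ ≡ 7.
  x = λ² - 5 - 10 = 49 - 15 ≡ 11; y = λ·(5 - 11) - 16 ≡ 11. → (11, 11)

(11, 11)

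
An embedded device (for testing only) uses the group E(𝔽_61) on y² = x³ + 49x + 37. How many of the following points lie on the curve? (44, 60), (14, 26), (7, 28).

(44, 60): 60² ≡ 1, rhs ≡ 25 → off.
(14, 26): 26² ≡ 5, rhs ≡ 51 → off.
(7, 28): 28² ≡ 52, rhs ≡ 52 → on.

1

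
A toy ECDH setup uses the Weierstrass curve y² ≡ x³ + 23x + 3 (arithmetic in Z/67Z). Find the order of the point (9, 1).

2P: tangent at (9, 1): λ = (3·9² + 23)/(2·1) ≡ 65/2. 2⁻¹ ≡ 34 (mod 67), so λ ≡ 65·34 ≡ 66.
  x = λ² - 9 - 9 = 4356 - 18 ≡ 50; y = λ·(9 - 50) - 1 ≡ 40. → (50, 40)
3P: (50, 40) + (9, 1). λ = (1 - 40)/(9 - 50) ≡ 28/26 mod 67. 26⁻¹ ≡ 49 (mod 67) since 26·49 = 1274 ≡ 1, so λ ≡ 32.
  x = λ² - 50 - 9 = 1024 - 59 ≡ 27; y = λ·(50 - 27) - 40 ≡ 26. → (27, 26)
4P: (27, 26) + (9, 1). λ = (1 - 26)/(9 - 27) ≡ 42/49 mod 67. 49⁻¹ ≡ 26 (mod 67) since 49·26 = 1274 ≡ 1, so λ ≡ 20.
  x = λ² - 27 - 9 = 400 - 36 ≡ 29; y = λ·(27 - 29) - 26 ≡ 1. → (29, 1)
5P: (29, 1) + (9, 1). λ = (1 - 1)/(9 - 29) ≡ 0/47 mod 67. 47⁻¹ ≡ 10 (mod 67), so λ ≡ 0.
  x = λ² - 29 - 9 = 0 - 38 ≡ 29; y = λ·(29 - 29) - 1 ≡ 66. → (29, 66)
6P: (29, 66) + (9, 1). λ = (1 - 66)/(9 - 29) ≡ 2/47 mod 67. 47⁻¹ ≡ 10 (mod 67) since 47·10 = 470 ≡ 1, so λ ≡ 20.
  x = λ² - 29 - 9 = 400 - 38 ≡ 27; y = λ·(29 - 27) - 66 ≡ 41. → (27, 41)
7P: (27, 41) + (9, 1). λ = (1 - 41)/(9 - 27) ≡ 27/49 mod 67. 49⁻¹ ≡ 26 (mod 67), so λ ≡ 32.
  x = λ² - 27 - 9 = 1024 - 36 ≡ 50; y = λ·(27 - 50) - 41 ≡ 27. → (50, 27)
8P: (50, 27) + (9, 1). λ = (1 - 27)/(9 - 50) ≡ 41/26 mod 67. 26⁻¹ ≡ 49 (mod 67), so λ ≡ 66.
  x = λ² - 50 - 9 = 4356 - 59 ≡ 9; y = λ·(50 - 9) - 27 ≡ 66. → (9, 66)
9P: (9, 66) + (9, 1): same x and y₁ ≡ -y₂, so the sum is ∞.
9P = ∞, so the order is 9.

9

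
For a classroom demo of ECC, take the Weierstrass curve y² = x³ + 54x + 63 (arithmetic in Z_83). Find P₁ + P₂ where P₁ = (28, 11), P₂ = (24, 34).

(7, 55)

(28, 11) + (24, 34). λ = (34 - 11)/(24 - 28) ≡ 23/79 mod 83. 79⁻¹ ≡ 62 (mod 83), so λ ≡ 15.
  x = λ² - 28 - 24 = 225 - 52 ≡ 7; y = λ·(28 - 7) - 11 ≡ 55. → (7, 55)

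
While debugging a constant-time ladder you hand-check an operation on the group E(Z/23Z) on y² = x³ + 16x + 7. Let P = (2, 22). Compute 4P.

Repeated addition: build up to 4P.
2P: tangent at (2, 22): λ = (3·2² + 16)/(2·22) ≡ 5/21. 21⁻¹ ≡ 11 (mod 23), so λ ≡ 5·11 ≡ 9.
  x = λ² - 2 - 2 = 81 - 4 ≡ 8; y = λ·(2 - 8) - 22 ≡ 16. → (8, 16)
3P: (8, 16) + (2, 22). λ = (22 - 16)/(2 - 8) ≡ 6/17 mod 23. 17⁻¹ ≡ 19 (mod 23), so λ ≡ 22.
  x = λ² - 8 - 2 = 484 - 10 ≡ 14; y = λ·(8 - 14) - 16 ≡ 13. → (14, 13)
4P: (14, 13) + (2, 22). λ = (22 - 13)/(2 - 14) ≡ 9/11 mod 23. 11⁻¹ ≡ 21 (mod 23) since 11·21 = 231 ≡ 1, so λ ≡ 5.
  x = λ² - 14 - 2 = 25 - 16 ≡ 9; y = λ·(14 - 9) - 13 ≡ 12. → (9, 12)

(9, 12)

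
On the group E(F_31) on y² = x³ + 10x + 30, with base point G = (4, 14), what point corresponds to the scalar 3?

(10, 18)

Repeated addition: build up to 3G.
2G: tangent at (4, 14): λ = (3·4² + 10)/(2·14) ≡ 27/28. 28⁻¹ ≡ 10 (mod 31) since 28·10 = 280 ≡ 1, so λ ≡ 27·10 ≡ 22.
  x = λ² - 4 - 4 = 484 - 8 ≡ 11; y = λ·(4 - 11) - 14 ≡ 18. → (11, 18)
3G: (11, 18) + (4, 14). λ = (14 - 18)/(4 - 11) ≡ 27/24 mod 31. 24⁻¹ ≡ 22 (mod 31), so λ ≡ 5.
  x = λ² - 11 - 4 = 25 - 15 ≡ 10; y = λ·(11 - 10) - 18 ≡ 18. → (10, 18)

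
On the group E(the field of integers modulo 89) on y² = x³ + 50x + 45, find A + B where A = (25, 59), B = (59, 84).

(25, 59) + (59, 84). λ = (84 - 59)/(59 - 25) ≡ 25/34 mod 89. 34⁻¹ ≡ 55 (mod 89) since 34·55 = 1870 ≡ 1, so λ ≡ 40.
  x = λ² - 25 - 59 = 1600 - 84 ≡ 3; y = λ·(25 - 3) - 59 ≡ 20. → (3, 20)

(3, 20)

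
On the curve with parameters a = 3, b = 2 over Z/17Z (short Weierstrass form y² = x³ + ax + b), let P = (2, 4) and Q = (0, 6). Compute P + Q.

(16, 10)

(2, 4) + (0, 6). λ = (6 - 4)/(0 - 2) ≡ 2/15 mod 17. 15⁻¹ ≡ 8 (mod 17) since 15·8 = 120 ≡ 1, so λ ≡ 16.
  x = λ² - 2 - 0 = 256 - 2 ≡ 16; y = λ·(2 - 16) - 4 ≡ 10. → (16, 10)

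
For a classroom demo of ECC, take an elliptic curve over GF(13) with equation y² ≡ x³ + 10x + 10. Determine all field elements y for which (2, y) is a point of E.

5, 8

x³ + 10x + 10 = 38 ≡ 12 (mod 13).
Square roots of 12 mod 13: 5 and 8 (since 5² = 25 ≡ 12).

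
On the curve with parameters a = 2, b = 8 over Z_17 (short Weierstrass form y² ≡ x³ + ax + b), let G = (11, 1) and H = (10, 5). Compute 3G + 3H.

First 3G:
Repeated addition: build up to 3G.
2G: tangent at (11, 1): λ = (3·11² + 2)/(2·1) ≡ 8/2. 2⁻¹ ≡ 9 (mod 17) since 2·9 = 18 ≡ 1, so λ ≡ 8·9 ≡ 4.
  x = λ² - 11 - 11 = 16 - 22 ≡ 11; y = λ·(11 - 11) - 1 ≡ 16. → (11, 16)
3G: (11, 16) + (11, 1): same x and y₁ ≡ -y₂, so the sum is ∞.
3G = ∞.
Next 3H:
Repeated addition: build up to 3H.
2H: tangent at (10, 5): λ = (3·10² + 2)/(2·5) ≡ 13/10. 10⁻¹ ≡ 12 (mod 17) since 10·12 = 120 ≡ 1, so λ ≡ 13·12 ≡ 3.
  x = λ² - 10 - 10 = 9 - 20 ≡ 6; y = λ·(10 - 6) - 5 ≡ 7. → (6, 7)
3H: (6, 7) + (10, 5). λ = (5 - 7)/(10 - 6) ≡ 15/4 mod 17. 4⁻¹ ≡ 13 (mod 17), so λ ≡ 8.
  x = λ² - 6 - 10 = 64 - 16 ≡ 14; y = λ·(6 - 14) - 7 ≡ 14. → (14, 14)
3H = (14, 14).
Finally 3G + 3H:
∞ + (14, 14) = (14, 14) (identity).

(14, 14)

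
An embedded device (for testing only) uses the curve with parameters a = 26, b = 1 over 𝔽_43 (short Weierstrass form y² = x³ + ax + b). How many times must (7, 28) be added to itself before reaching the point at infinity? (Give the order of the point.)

7

2P: tangent at (7, 28): λ = (3·7² + 26)/(2·28) ≡ 1/13. 13⁻¹ ≡ 10 (mod 43) since 13·10 = 130 ≡ 1, so λ ≡ 1·10 ≡ 10.
  x = λ² - 7 - 7 = 100 - 14 ≡ 0; y = λ·(7 - 0) - 28 ≡ 42. → (0, 42)
3P: (0, 42) + (7, 28). λ = (28 - 42)/(7 - 0) ≡ 29/7 mod 43. 7⁻¹ ≡ 37 (mod 43) since 7·37 = 259 ≡ 1, so λ ≡ 41.
  x = λ² - 0 - 7 = 1681 - 7 ≡ 40; y = λ·(0 - 40) - 42 ≡ 38. → (40, 38)
4P: (40, 38) + (7, 28). λ = (28 - 38)/(7 - 40) ≡ 33/10 mod 43. 10⁻¹ ≡ 13 (mod 43), so λ ≡ 42.
  x = λ² - 40 - 7 = 1764 - 47 ≡ 40; y = λ·(40 - 40) - 38 ≡ 5. → (40, 5)
5P: (40, 5) + (7, 28). λ = (28 - 5)/(7 - 40) ≡ 23/10 mod 43. 10⁻¹ ≡ 13 (mod 43), so λ ≡ 41.
  x = λ² - 40 - 7 = 1681 - 47 ≡ 0; y = λ·(40 - 0) - 5 ≡ 1. → (0, 1)
6P: (0, 1) + (7, 28). λ = (28 - 1)/(7 - 0) ≡ 27/7 mod 43. 7⁻¹ ≡ 37 (mod 43), so λ ≡ 10.
  x = λ² - 0 - 7 = 100 - 7 ≡ 7; y = λ·(0 - 7) - 1 ≡ 15. → (7, 15)
7P: (7, 15) + (7, 28): same x and y₁ ≡ -y₂, so the sum is the point at infinity.
7P = the point at infinity, so the order is 7.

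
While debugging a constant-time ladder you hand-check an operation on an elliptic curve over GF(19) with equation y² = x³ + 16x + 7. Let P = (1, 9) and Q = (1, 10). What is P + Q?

The two points share x = 1 and their y-coordinates satisfy 9 + 10 ≡ 0 (mod 19), so they are inverses. Their sum is the point at infinity.

O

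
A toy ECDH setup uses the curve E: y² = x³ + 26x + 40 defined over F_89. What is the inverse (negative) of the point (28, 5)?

(28, 84)

-(28, 5) = (28, -5 mod 89) = (28, 84).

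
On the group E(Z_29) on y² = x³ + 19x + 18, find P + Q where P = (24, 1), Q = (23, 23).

(24, 1) + (23, 23). λ = (23 - 1)/(23 - 24) ≡ 22/28 mod 29. 28⁻¹ ≡ 28 (mod 29), so λ ≡ 7.
  x = λ² - 24 - 23 = 49 - 47 ≡ 2; y = λ·(24 - 2) - 1 ≡ 8. → (2, 8)

(2, 8)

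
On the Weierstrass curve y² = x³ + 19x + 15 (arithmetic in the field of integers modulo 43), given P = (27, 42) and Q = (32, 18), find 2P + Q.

First 2P:
Repeated addition: build up to 2P.
2P: tangent at (27, 42): λ = (3·27² + 19)/(2·42) ≡ 13/41. 41⁻¹ ≡ 21 (mod 43) since 41·21 = 861 ≡ 1, so λ ≡ 13·21 ≡ 15.
  x = λ² - 27 - 27 = 225 - 54 ≡ 42; y = λ·(27 - 42) - 42 ≡ 34. → (42, 34)
2P = (42, 34).
Finally 2P + Q:
(42, 34) + (32, 18). λ = (18 - 34)/(32 - 42) ≡ 27/33 mod 43. 33⁻¹ ≡ 30 (mod 43), so λ ≡ 36.
  x = λ² - 42 - 32 = 1296 - 74 ≡ 18; y = λ·(42 - 18) - 34 ≡ 13. → (18, 13)

(18, 13)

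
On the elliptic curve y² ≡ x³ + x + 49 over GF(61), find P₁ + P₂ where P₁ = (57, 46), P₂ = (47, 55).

(6, 24)

(57, 46) + (47, 55). λ = (55 - 46)/(47 - 57) ≡ 9/51 mod 61. 51⁻¹ ≡ 6 (mod 61), so λ ≡ 54.
  x = λ² - 57 - 47 = 2916 - 104 ≡ 6; y = λ·(57 - 6) - 46 ≡ 24. → (6, 24)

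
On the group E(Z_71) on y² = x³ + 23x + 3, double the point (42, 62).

tangent at (42, 62): λ = (3·42² + 23)/(2·62) ≡ 61/53. 53⁻¹ ≡ 67 (mod 71) since 53·67 = 3551 ≡ 1, so λ ≡ 61·67 ≡ 40.
  x = λ² - 42 - 42 = 1600 - 84 ≡ 25; y = λ·(42 - 25) - 62 ≡ 50. → (25, 50)

(25, 50)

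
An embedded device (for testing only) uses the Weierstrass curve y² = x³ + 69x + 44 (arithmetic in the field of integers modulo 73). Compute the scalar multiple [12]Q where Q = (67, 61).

Repeated addition: build up to 12Q.
2Q: tangent at (67, 61): λ = (3·67² + 69)/(2·61) ≡ 31/49. 49⁻¹ ≡ 3 (mod 73), so λ ≡ 31·3 ≡ 20.
  x = λ² - 67 - 67 = 400 - 134 ≡ 47; y = λ·(67 - 47) - 61 ≡ 47. → (47, 47)
3Q: (47, 47) + (67, 61). λ = (61 - 47)/(67 - 47) ≡ 14/20 mod 73. 20⁻¹ ≡ 11 (mod 73) since 20·11 = 220 ≡ 1, so λ ≡ 8.
  x = λ² - 47 - 67 = 64 - 114 ≡ 23; y = λ·(47 - 23) - 47 ≡ 72. → (23, 72)
4Q: (23, 72) + (67, 61). λ = (61 - 72)/(67 - 23) ≡ 62/44 mod 73. 44⁻¹ ≡ 5 (mod 73) since 44·5 = 220 ≡ 1, so λ ≡ 18.
  x = λ² - 23 - 67 = 324 - 90 ≡ 15; y = λ·(23 - 15) - 72 ≡ 72. → (15, 72)
5Q: (15, 72) + (67, 61). λ = (61 - 72)/(67 - 15) ≡ 62/52 mod 73. 52⁻¹ ≡ 66 (mod 73) since 52·66 = 3432 ≡ 1, so λ ≡ 4.
  x = λ² - 15 - 67 = 16 - 82 ≡ 7; y = λ·(15 - 7) - 72 ≡ 33. → (7, 33)
6Q: (7, 33) + (67, 61). λ = (61 - 33)/(67 - 7) ≡ 28/60 mod 73. 60⁻¹ ≡ 28 (mod 73) since 60·28 = 1680 ≡ 1, so λ ≡ 54.
  x = λ² - 7 - 67 = 2916 - 74 ≡ 68; y = λ·(7 - 68) - 33 ≡ 31. → (68, 31)
7Q: (68, 31) + (67, 61). λ = (61 - 31)/(67 - 68) ≡ 30/72 mod 73. 72⁻¹ ≡ 72 (mod 73) since 72·72 = 5184 ≡ 1, so λ ≡ 43.
  x = λ² - 68 - 67 = 1849 - 135 ≡ 35; y = λ·(68 - 35) - 31 ≡ 1. → (35, 1)
8Q: (35, 1) + (67, 61). λ = (61 - 1)/(67 - 35) ≡ 60/32 mod 73. 32⁻¹ ≡ 16 (mod 73), so λ ≡ 11.
  x = λ² - 35 - 67 = 121 - 102 ≡ 19; y = λ·(35 - 19) - 1 ≡ 29. → (19, 29)
9Q: (19, 29) + (67, 61). λ = (61 - 29)/(67 - 19) ≡ 32/48 mod 73. 48⁻¹ ≡ 35 (mod 73), so λ ≡ 25.
  x = λ² - 19 - 67 = 625 - 86 ≡ 28; y = λ·(19 - 28) - 29 ≡ 38. → (28, 38)
10Q: (28, 38) + (67, 61). λ = (61 - 38)/(67 - 28) ≡ 23/39 mod 73. 39⁻¹ ≡ 15 (mod 73), so λ ≡ 53.
  x = λ² - 28 - 67 = 2809 - 95 ≡ 13; y = λ·(28 - 13) - 38 ≡ 27. → (13, 27)
11Q: (13, 27) + (67, 61). λ = (61 - 27)/(67 - 13) ≡ 34/54 mod 73. 54⁻¹ ≡ 23 (mod 73) since 54·23 = 1242 ≡ 1, so λ ≡ 52.
  x = λ² - 13 - 67 = 2704 - 80 ≡ 69; y = λ·(13 - 69) - 27 ≡ 54. → (69, 54)
12Q: (69, 54) + (67, 61). λ = (61 - 54)/(67 - 69) ≡ 7/71 mod 73. 71⁻¹ ≡ 36 (mod 73) since 71·36 = 2556 ≡ 1, so λ ≡ 33.
  x = λ² - 69 - 67 = 1089 - 136 ≡ 4; y = λ·(69 - 4) - 54 ≡ 47. → (4, 47)

(4, 47)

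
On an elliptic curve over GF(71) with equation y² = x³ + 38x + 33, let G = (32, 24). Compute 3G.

Repeated addition: build up to 3G.
2G: tangent at (32, 24): λ = (3·32² + 38)/(2·24) ≡ 57/48. 48⁻¹ ≡ 37 (mod 71) since 48·37 = 1776 ≡ 1, so λ ≡ 57·37 ≡ 50.
  x = λ² - 32 - 32 = 2500 - 64 ≡ 22; y = λ·(32 - 22) - 24 ≡ 50. → (22, 50)
3G: (22, 50) + (32, 24). λ = (24 - 50)/(32 - 22) ≡ 45/10 mod 71. 10⁻¹ ≡ 64 (mod 71) since 10·64 = 640 ≡ 1, so λ ≡ 40.
  x = λ² - 22 - 32 = 1600 - 54 ≡ 55; y = λ·(22 - 55) - 50 ≡ 50. → (55, 50)

(55, 50)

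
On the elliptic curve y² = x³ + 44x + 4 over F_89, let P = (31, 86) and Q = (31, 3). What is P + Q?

The two points share x = 31 and their y-coordinates satisfy 86 + 3 ≡ 0 (mod 89), so they are inverses. Their sum is O.

O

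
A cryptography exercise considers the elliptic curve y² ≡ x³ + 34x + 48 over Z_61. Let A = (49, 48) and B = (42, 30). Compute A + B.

(4, 59)

(49, 48) + (42, 30). λ = (30 - 48)/(42 - 49) ≡ 43/54 mod 61. 54⁻¹ ≡ 26 (mod 61), so λ ≡ 20.
  x = λ² - 49 - 42 = 400 - 91 ≡ 4; y = λ·(49 - 4) - 48 ≡ 59. → (4, 59)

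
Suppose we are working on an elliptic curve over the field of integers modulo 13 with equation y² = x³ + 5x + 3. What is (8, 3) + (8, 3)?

tangent at (8, 3): λ = (3·8² + 5)/(2·3) ≡ 2/6. 6⁻¹ ≡ 11 (mod 13) since 6·11 = 66 ≡ 1, so λ ≡ 2·11 ≡ 9.
  x = λ² - 8 - 8 = 81 - 16 ≡ 0; y = λ·(8 - 0) - 3 ≡ 4. → (0, 4)

(0, 4)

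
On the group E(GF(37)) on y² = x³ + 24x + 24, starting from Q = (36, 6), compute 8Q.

(36, 6)

Repeated addition: build up to 8Q.
2Q: tangent at (36, 6): λ = (3·36² + 24)/(2·6) ≡ 27/12. 12⁻¹ ≡ 34 (mod 37) since 12·34 = 408 ≡ 1, so λ ≡ 27·34 ≡ 30.
  x = λ² - 36 - 36 = 900 - 72 ≡ 14; y = λ·(36 - 14) - 6 ≡ 25. → (14, 25)
3Q: (14, 25) + (36, 6). λ = (6 - 25)/(36 - 14) ≡ 18/22 mod 37. 22⁻¹ ≡ 32 (mod 37), so λ ≡ 21.
  x = λ² - 14 - 36 = 441 - 50 ≡ 21; y = λ·(14 - 21) - 25 ≡ 13. → (21, 13)
4Q: (21, 13) + (36, 6). λ = (6 - 13)/(36 - 21) ≡ 30/15 mod 37. 15⁻¹ ≡ 5 (mod 37), so λ ≡ 2.
  x = λ² - 21 - 36 = 4 - 57 ≡ 21; y = λ·(21 - 21) - 13 ≡ 24. → (21, 24)
5Q: (21, 24) + (36, 6). λ = (6 - 24)/(36 - 21) ≡ 19/15 mod 37. 15⁻¹ ≡ 5 (mod 37), so λ ≡ 21.
  x = λ² - 21 - 36 = 441 - 57 ≡ 14; y = λ·(21 - 14) - 24 ≡ 12. → (14, 12)
6Q: (14, 12) + (36, 6). λ = (6 - 12)/(36 - 14) ≡ 31/22 mod 37. 22⁻¹ ≡ 32 (mod 37), so λ ≡ 30.
  x = λ² - 14 - 36 = 900 - 50 ≡ 36; y = λ·(14 - 36) - 12 ≡ 31. → (36, 31)
7Q: (36, 31) + (36, 6): same x and y₁ ≡ -y₂, so the sum is O.
8Q: O + (36, 6) = (36, 6) (identity).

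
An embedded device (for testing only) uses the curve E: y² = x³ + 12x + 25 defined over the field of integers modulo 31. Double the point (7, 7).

tangent at (7, 7): λ = (3·7² + 12)/(2·7) ≡ 4/14. 14⁻¹ ≡ 20 (mod 31), so λ ≡ 4·20 ≡ 18.
  x = λ² - 7 - 7 = 324 - 14 ≡ 0; y = λ·(7 - 0) - 7 ≡ 26. → (0, 26)

(0, 26)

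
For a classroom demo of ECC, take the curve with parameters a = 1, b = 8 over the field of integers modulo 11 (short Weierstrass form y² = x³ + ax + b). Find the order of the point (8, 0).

2P: (8, 0) + (8, 0): same x and y₁ ≡ -y₂, so the sum is O.
2P = O, so the order is 2.

2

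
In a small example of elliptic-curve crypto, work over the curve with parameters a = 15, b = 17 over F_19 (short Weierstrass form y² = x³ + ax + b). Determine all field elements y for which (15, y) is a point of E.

8, 11

x³ + 15x + 17 = 3617 ≡ 7 (mod 19).
Square roots of 7 mod 19: 8 and 11 (since 8² = 64 ≡ 7).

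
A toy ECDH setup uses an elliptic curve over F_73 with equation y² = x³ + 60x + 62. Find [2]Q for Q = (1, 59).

tangent at (1, 59): λ = (3·1² + 60)/(2·59) ≡ 63/45. 45⁻¹ ≡ 13 (mod 73), so λ ≡ 63·13 ≡ 16.
  x = λ² - 1 - 1 = 256 - 2 ≡ 35; y = λ·(1 - 35) - 59 ≡ 54. → (35, 54)

(35, 54)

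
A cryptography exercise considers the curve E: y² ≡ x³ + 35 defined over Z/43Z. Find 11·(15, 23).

(15, 20)

Write Q = (15, 23).
Double-and-add on 11 = (1011)₂. Start with Q = (15, 23) for the leading 1-bit.
double: tangent at (15, 23): λ = (3·15² + 0)/(2·23) ≡ 30/3. 3⁻¹ ≡ 29 (mod 43), so λ ≡ 30·29 ≡ 10.
  x = λ² - 15 - 15 = 100 - 30 ≡ 27; y = λ·(15 - 27) - 23 ≡ 29. → (27, 29)
double: tangent at (27, 29): λ = (3·27² + 0)/(2·29) ≡ 37/15. 15⁻¹ ≡ 23 (mod 43) since 15·23 = 345 ≡ 1, so λ ≡ 37·23 ≡ 34.
  x = λ² - 27 - 27 = 1156 - 54 ≡ 27; y = λ·(27 - 27) - 29 ≡ 14. → (27, 14)
add Q: (27, 14) + (15, 23). λ = (23 - 14)/(15 - 27) ≡ 9/31 mod 43. 31⁻¹ ≡ 25 (mod 43), so λ ≡ 10.
  x = λ² - 27 - 15 = 100 - 42 ≡ 15; y = λ·(27 - 15) - 14 ≡ 20. → (15, 20)
double: tangent at (15, 20): λ = (3·15² + 0)/(2·20) ≡ 30/40. 40⁻¹ ≡ 14 (mod 43), so λ ≡ 30·14 ≡ 33.
  x = λ² - 15 - 15 = 1089 - 30 ≡ 27; y = λ·(15 - 27) - 20 ≡ 14. → (27, 14)
add Q: (27, 14) + (15, 23). λ = (23 - 14)/(15 - 27) ≡ 9/31 mod 43. 31⁻¹ ≡ 25 (mod 43), so λ ≡ 10.
  x = λ² - 27 - 15 = 100 - 42 ≡ 15; y = λ·(27 - 15) - 14 ≡ 20. → (15, 20)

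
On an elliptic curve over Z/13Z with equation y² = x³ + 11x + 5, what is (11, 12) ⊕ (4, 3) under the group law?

(11, 12) + (4, 3). λ = (3 - 12)/(4 - 11) ≡ 4/6 mod 13. 6⁻¹ ≡ 11 (mod 13), so λ ≡ 5.
  x = λ² - 11 - 4 = 25 - 15 ≡ 10; y = λ·(11 - 10) - 12 ≡ 6. → (10, 6)

(10, 6)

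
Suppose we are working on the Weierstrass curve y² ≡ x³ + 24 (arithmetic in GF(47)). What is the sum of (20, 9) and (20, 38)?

The two points share x = 20 and their y-coordinates satisfy 9 + 38 ≡ 0 (mod 47), so they are inverses. Their sum is O.

O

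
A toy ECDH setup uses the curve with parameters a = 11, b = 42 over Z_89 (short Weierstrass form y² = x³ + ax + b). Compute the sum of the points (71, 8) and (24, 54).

(62, 40)

(71, 8) + (24, 54). λ = (54 - 8)/(24 - 71) ≡ 46/42 mod 89. 42⁻¹ ≡ 53 (mod 89) since 42·53 = 2226 ≡ 1, so λ ≡ 35.
  x = λ² - 71 - 24 = 1225 - 95 ≡ 62; y = λ·(71 - 62) - 8 ≡ 40. → (62, 40)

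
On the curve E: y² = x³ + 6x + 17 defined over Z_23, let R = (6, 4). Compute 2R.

(20, 15)

tangent at (6, 4): λ = (3·6² + 6)/(2·4) ≡ 22/8. 8⁻¹ ≡ 3 (mod 23), so λ ≡ 22·3 ≡ 20.
  x = λ² - 6 - 6 = 400 - 12 ≡ 20; y = λ·(6 - 20) - 4 ≡ 15. → (20, 15)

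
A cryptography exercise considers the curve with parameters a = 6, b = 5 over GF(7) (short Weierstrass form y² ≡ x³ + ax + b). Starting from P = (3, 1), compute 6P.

(3, 6)

Repeated addition: build up to 6P.
2P: tangent at (3, 1): λ = (3·3² + 6)/(2·1) ≡ 5/2. 2⁻¹ ≡ 4 (mod 7), so λ ≡ 5·4 ≡ 6.
  x = λ² - 3 - 3 = 36 - 6 ≡ 2; y = λ·(3 - 2) - 1 ≡ 5. → (2, 5)
3P: (2, 5) + (3, 1). λ = (1 - 5)/(3 - 2) ≡ 3/1 mod 7. 1⁻¹ ≡ 1 (mod 7), so λ ≡ 3.
  x = λ² - 2 - 3 = 9 - 5 ≡ 4; y = λ·(2 - 4) - 5 ≡ 3. → (4, 3)
4P: (4, 3) + (3, 1). λ = (1 - 3)/(3 - 4) ≡ 5/6 mod 7. 6⁻¹ ≡ 6 (mod 7), so λ ≡ 2.
  x = λ² - 4 - 3 = 4 - 7 ≡ 4; y = λ·(4 - 4) - 3 ≡ 4. → (4, 4)
5P: (4, 4) + (3, 1). λ = (1 - 4)/(3 - 4) ≡ 4/6 mod 7. 6⁻¹ ≡ 6 (mod 7), so λ ≡ 3.
  x = λ² - 4 - 3 = 9 - 7 ≡ 2; y = λ·(4 - 2) - 4 ≡ 2. → (2, 2)
6P: (2, 2) + (3, 1). λ = (1 - 2)/(3 - 2) ≡ 6/1 mod 7. 1⁻¹ ≡ 1 (mod 7) since 1·1 = 1 ≡ 1, so λ ≡ 6.
  x = λ² - 2 - 3 = 36 - 5 ≡ 3; y = λ·(2 - 3) - 2 ≡ 6. → (3, 6)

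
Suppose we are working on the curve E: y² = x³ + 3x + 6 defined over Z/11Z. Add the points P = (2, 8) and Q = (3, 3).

(2, 8) + (3, 3). λ = (3 - 8)/(3 - 2) ≡ 6/1 mod 11. 1⁻¹ ≡ 1 (mod 11), so λ ≡ 6.
  x = λ² - 2 - 3 = 36 - 5 ≡ 9; y = λ·(2 - 9) - 8 ≡ 5. → (9, 5)

(9, 5)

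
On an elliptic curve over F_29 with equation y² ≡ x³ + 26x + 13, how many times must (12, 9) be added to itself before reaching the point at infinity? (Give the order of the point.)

6

2P: tangent at (12, 9): λ = (3·12² + 26)/(2·9) ≡ 23/18. 18⁻¹ ≡ 21 (mod 29), so λ ≡ 23·21 ≡ 19.
  x = λ² - 12 - 12 = 361 - 24 ≡ 18; y = λ·(12 - 18) - 9 ≡ 22. → (18, 22)
3P: (18, 22) + (12, 9). λ = (9 - 22)/(12 - 18) ≡ 16/23 mod 29. 23⁻¹ ≡ 24 (mod 29), so λ ≡ 7.
  x = λ² - 18 - 12 = 49 - 30 ≡ 19; y = λ·(18 - 19) - 22 ≡ 0. → (19, 0)
4P: (19, 0) + (12, 9). λ = (9 - 0)/(12 - 19) ≡ 9/22 mod 29. 22⁻¹ ≡ 4 (mod 29), so λ ≡ 7.
  x = λ² - 19 - 12 = 49 - 31 ≡ 18; y = λ·(19 - 18) - 0 ≡ 7. → (18, 7)
5P: (18, 7) + (12, 9). λ = (9 - 7)/(12 - 18) ≡ 2/23 mod 29. 23⁻¹ ≡ 24 (mod 29), so λ ≡ 19.
  x = λ² - 18 - 12 = 361 - 30 ≡ 12; y = λ·(18 - 12) - 7 ≡ 20. → (12, 20)
6P: (12, 20) + (12, 9): same x and y₁ ≡ -y₂, so the sum is the point at infinity.
6P = the point at infinity, so the order is 6.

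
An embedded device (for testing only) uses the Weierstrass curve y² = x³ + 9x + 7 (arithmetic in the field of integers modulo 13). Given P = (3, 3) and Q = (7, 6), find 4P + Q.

First 4P:
Repeated addition: build up to 4P.
2P: tangent at (3, 3): λ = (3·3² + 9)/(2·3) ≡ 10/6. 6⁻¹ ≡ 11 (mod 13), so λ ≡ 10·11 ≡ 6.
  x = λ² - 3 - 3 = 36 - 6 ≡ 4; y = λ·(3 - 4) - 3 ≡ 4. → (4, 4)
3P: (4, 4) + (3, 3). λ = (3 - 4)/(3 - 4) ≡ 12/12 mod 13. 12⁻¹ ≡ 12 (mod 13) since 12·12 = 144 ≡ 1, so λ ≡ 1.
  x = λ² - 4 - 3 = 1 - 7 ≡ 7; y = λ·(4 - 7) - 4 ≡ 6. → (7, 6)
4P: (7, 6) + (3, 3). λ = (3 - 6)/(3 - 7) ≡ 10/9 mod 13. 9⁻¹ ≡ 3 (mod 13), so λ ≡ 4.
  x = λ² - 7 - 3 = 16 - 10 ≡ 6; y = λ·(7 - 6) - 6 ≡ 11. → (6, 11)
4P = (6, 11).
Finally 4P + Q:
(6, 11) + (7, 6). λ = (6 - 11)/(7 - 6) ≡ 8/1 mod 13. 1⁻¹ ≡ 1 (mod 13) since 1·1 = 1 ≡ 1, so λ ≡ 8.
  x = λ² - 6 - 7 = 64 - 13 ≡ 12; y = λ·(6 - 12) - 11 ≡ 6. → (12, 6)

(12, 6)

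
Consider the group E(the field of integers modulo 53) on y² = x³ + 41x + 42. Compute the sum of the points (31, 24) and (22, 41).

(16, 36)

(31, 24) + (22, 41). λ = (41 - 24)/(22 - 31) ≡ 17/44 mod 53. 44⁻¹ ≡ 47 (mod 53), so λ ≡ 4.
  x = λ² - 31 - 22 = 16 - 53 ≡ 16; y = λ·(31 - 16) - 24 ≡ 36. → (16, 36)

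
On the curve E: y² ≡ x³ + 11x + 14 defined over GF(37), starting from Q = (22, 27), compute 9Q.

Double-and-add on 9 = (1001)₂. Start with Q = (22, 27) for the leading 1-bit.
double: tangent at (22, 27): λ = (3·22² + 11)/(2·27) ≡ 20/17. 17⁻¹ ≡ 24 (mod 37), so λ ≡ 20·24 ≡ 36.
  x = λ² - 22 - 22 = 1296 - 44 ≡ 31; y = λ·(22 - 31) - 27 ≡ 19. → (31, 19)
double: tangent at (31, 19): λ = (3·31² + 11)/(2·19) ≡ 8/1. 1⁻¹ ≡ 1 (mod 37) since 1·1 = 1 ≡ 1, so λ ≡ 8·1 ≡ 8.
  x = λ² - 31 - 31 = 64 - 62 ≡ 2; y = λ·(31 - 2) - 19 ≡ 28. → (2, 28)
double: tangent at (2, 28): λ = (3·2² + 11)/(2·28) ≡ 23/19. 19⁻¹ ≡ 2 (mod 37) since 19·2 = 38 ≡ 1, so λ ≡ 23·2 ≡ 9.
  x = λ² - 2 - 2 = 81 - 4 ≡ 3; y = λ·(2 - 3) - 28 ≡ 0. → (3, 0)
add Q: (3, 0) + (22, 27). λ = (27 - 0)/(22 - 3) ≡ 27/19 mod 37. 19⁻¹ ≡ 2 (mod 37), so λ ≡ 17.
  x = λ² - 3 - 22 = 289 - 25 ≡ 5; y = λ·(3 - 5) - 0 ≡ 3. → (5, 3)

(5, 3)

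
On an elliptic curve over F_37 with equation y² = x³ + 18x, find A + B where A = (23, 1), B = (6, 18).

(23, 1) + (6, 18). λ = (18 - 1)/(6 - 23) ≡ 17/20 mod 37. 20⁻¹ ≡ 13 (mod 37), so λ ≡ 36.
  x = λ² - 23 - 6 = 1296 - 29 ≡ 9; y = λ·(23 - 9) - 1 ≡ 22. → (9, 22)

(9, 22)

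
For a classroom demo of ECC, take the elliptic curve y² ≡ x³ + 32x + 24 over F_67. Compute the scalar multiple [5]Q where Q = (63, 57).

Double-and-add on 5 = (101)₂. Start with Q = (63, 57) for the leading 1-bit.
double: tangent at (63, 57): λ = (3·63² + 32)/(2·57) ≡ 13/47. 47⁻¹ ≡ 10 (mod 67) since 47·10 = 470 ≡ 1, so λ ≡ 13·10 ≡ 63.
  x = λ² - 63 - 63 = 3969 - 126 ≡ 24; y = λ·(63 - 24) - 57 ≡ 55. → (24, 55)
double: tangent at (24, 55): λ = (3·24² + 32)/(2·55) ≡ 18/43. 43⁻¹ ≡ 53 (mod 67), so λ ≡ 18·53 ≡ 16.
  x = λ² - 24 - 24 = 256 - 48 ≡ 7; y = λ·(24 - 7) - 55 ≡ 16. → (7, 16)
add Q: (7, 16) + (63, 57). λ = (57 - 16)/(63 - 7) ≡ 41/56 mod 67. 56⁻¹ ≡ 6 (mod 67), so λ ≡ 45.
  x = λ² - 7 - 63 = 2025 - 70 ≡ 12; y = λ·(7 - 12) - 16 ≡ 27. → (12, 27)

(12, 27)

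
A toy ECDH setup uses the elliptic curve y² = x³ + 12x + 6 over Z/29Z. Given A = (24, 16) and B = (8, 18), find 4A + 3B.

(0, 8)

First 4A:
Repeated addition: build up to 4A.
2A: tangent at (24, 16): λ = (3·24² + 12)/(2·16) ≡ 0/3. 3⁻¹ ≡ 10 (mod 29) since 3·10 = 30 ≡ 1, so λ ≡ 0·10 ≡ 0.
  x = λ² - 24 - 24 = 0 - 48 ≡ 10; y = λ·(24 - 10) - 16 ≡ 13. → (10, 13)
3A: (10, 13) + (24, 16). λ = (16 - 13)/(24 - 10) ≡ 3/14 mod 29. 14⁻¹ ≡ 27 (mod 29), so λ ≡ 23.
  x = λ² - 10 - 24 = 529 - 34 ≡ 2; y = λ·(10 - 2) - 13 ≡ 26. → (2, 26)
4A: (2, 26) + (24, 16). λ = (16 - 26)/(24 - 2) ≡ 19/22 mod 29. 22⁻¹ ≡ 4 (mod 29) since 22·4 = 88 ≡ 1, so λ ≡ 18.
  x = λ² - 2 - 24 = 324 - 26 ≡ 8; y = λ·(2 - 8) - 26 ≡ 11. → (8, 11)
4A = (8, 11).
Next 3B:
Repeated addition: build up to 3B.
2B: tangent at (8, 18): λ = (3·8² + 12)/(2·18) ≡ 1/7. 7⁻¹ ≡ 25 (mod 29) since 7·25 = 175 ≡ 1, so λ ≡ 1·25 ≡ 25.
  x = λ² - 8 - 8 = 625 - 16 ≡ 0; y = λ·(8 - 0) - 18 ≡ 8. → (0, 8)
3B: (0, 8) + (8, 18). λ = (18 - 8)/(8 - 0) ≡ 10/8 mod 29. 8⁻¹ ≡ 11 (mod 29), so λ ≡ 23.
  x = λ² - 0 - 8 = 529 - 8 ≡ 28; y = λ·(0 - 28) - 8 ≡ 15. → (28, 15)
3B = (28, 15).
Finally 4A + 3B:
(8, 11) + (28, 15). λ = (15 - 11)/(28 - 8) ≡ 4/20 mod 29. 20⁻¹ ≡ 16 (mod 29) since 20·16 = 320 ≡ 1, so λ ≡ 6.
  x = λ² - 8 - 28 = 36 - 36 ≡ 0; y = λ·(8 - 0) - 11 ≡ 8. → (0, 8)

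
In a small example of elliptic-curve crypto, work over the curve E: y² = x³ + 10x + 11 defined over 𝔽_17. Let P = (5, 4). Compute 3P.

Repeated addition: build up to 3P.
2P: tangent at (5, 4): λ = (3·5² + 10)/(2·4) ≡ 0/8. 8⁻¹ ≡ 15 (mod 17) since 8·15 = 120 ≡ 1, so λ ≡ 0·15 ≡ 0.
  x = λ² - 5 - 5 = 0 - 10 ≡ 7; y = λ·(5 - 7) - 4 ≡ 13. → (7, 13)
3P: (7, 13) + (5, 4). λ = (4 - 13)/(5 - 7) ≡ 8/15 mod 17. 15⁻¹ ≡ 8 (mod 17), so λ ≡ 13.
  x = λ² - 7 - 5 = 169 - 12 ≡ 4; y = λ·(7 - 4) - 13 ≡ 9. → (4, 9)

(4, 9)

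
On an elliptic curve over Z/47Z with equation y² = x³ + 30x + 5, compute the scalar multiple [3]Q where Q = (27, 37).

O

Repeated addition: build up to 3Q.
2Q: tangent at (27, 37): λ = (3·27² + 30)/(2·37) ≡ 8/27. 27⁻¹ ≡ 7 (mod 47), so λ ≡ 8·7 ≡ 9.
  x = λ² - 27 - 27 = 81 - 54 ≡ 27; y = λ·(27 - 27) - 37 ≡ 10. → (27, 10)
3Q: (27, 10) + (27, 37): same x and y₁ ≡ -y₂, so the sum is O.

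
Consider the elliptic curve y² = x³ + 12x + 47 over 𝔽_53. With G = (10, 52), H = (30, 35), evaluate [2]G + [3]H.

(16, 28)

First 2G:
Repeated addition: build up to 2G.
2G: tangent at (10, 52): λ = (3·10² + 12)/(2·52) ≡ 47/51. 51⁻¹ ≡ 26 (mod 53), so λ ≡ 47·26 ≡ 3.
  x = λ² - 10 - 10 = 9 - 20 ≡ 42; y = λ·(10 - 42) - 52 ≡ 11. → (42, 11)
2G = (42, 11).
Next 3H:
Repeated addition: build up to 3H.
2H: tangent at (30, 35): λ = (3·30² + 12)/(2·35) ≡ 9/17. 17⁻¹ ≡ 25 (mod 53) since 17·25 = 425 ≡ 1, so λ ≡ 9·25 ≡ 13.
  x = λ² - 30 - 30 = 169 - 60 ≡ 3; y = λ·(30 - 3) - 35 ≡ 51. → (3, 51)
3H: (3, 51) + (30, 35). λ = (35 - 51)/(30 - 3) ≡ 37/27 mod 53. 27⁻¹ ≡ 2 (mod 53), so λ ≡ 21.
  x = λ² - 3 - 30 = 441 - 33 ≡ 37; y = λ·(3 - 37) - 51 ≡ 30. → (37, 30)
3H = (37, 30).
Finally 2G + 3H:
(42, 11) + (37, 30). λ = (30 - 11)/(37 - 42) ≡ 19/48 mod 53. 48⁻¹ ≡ 21 (mod 53), so λ ≡ 28.
  x = λ² - 42 - 37 = 784 - 79 ≡ 16; y = λ·(42 - 16) - 11 ≡ 28. → (16, 28)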